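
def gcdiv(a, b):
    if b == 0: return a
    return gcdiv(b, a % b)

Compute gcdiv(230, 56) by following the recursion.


gcdiv(230, 56) = gcdiv(56, 6)
gcdiv(56, 6) = gcdiv(6, 2)
gcdiv(6, 2) = gcdiv(2, 0)
gcdiv(2, 0) = 2  (base case)

2


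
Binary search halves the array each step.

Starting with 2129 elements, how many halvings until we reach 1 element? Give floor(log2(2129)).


2129 / 2 = 1064
1064 / 2 = 532
532 / 2 = 266
266 / 2 = 133
133 / 2 = 66
66 / 2 = 33
33 / 2 = 16
16 / 2 = 8
8 / 2 = 4
4 / 2 = 2
2 / 2 = 1
Reached 1 after 11 halvings

11


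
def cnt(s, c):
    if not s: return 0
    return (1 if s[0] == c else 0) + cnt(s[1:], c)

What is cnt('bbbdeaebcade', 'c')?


s[0]='b' != 'c' -> 0
s[0]='b' != 'c' -> 0
s[0]='b' != 'c' -> 0
s[0]='d' != 'c' -> 0
s[0]='e' != 'c' -> 0
s[0]='a' != 'c' -> 0
s[0]='e' != 'c' -> 0
s[0]='b' != 'c' -> 0
s[0]='c' == 'c' -> 1
s[0]='a' != 'c' -> 0
s[0]='d' != 'c' -> 0
s[0]='e' != 'c' -> 0
Sum: 0 + 0 + 0 + 0 + 0 + 0 + 0 + 0 + 1 + 0 + 0 + 0 = 1

1


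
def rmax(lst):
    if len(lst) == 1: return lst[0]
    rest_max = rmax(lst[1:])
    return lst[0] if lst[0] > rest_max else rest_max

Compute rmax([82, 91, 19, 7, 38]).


rmax([82, 91, 19, 7, 38]): compare 82 with rmax([91, 19, 7, 38])
rmax([91, 19, 7, 38]): compare 91 with rmax([19, 7, 38])
rmax([19, 7, 38]): compare 19 with rmax([7, 38])
rmax([7, 38]): compare 7 with rmax([38])
rmax([38]) = 38  (base case)
Compare 7 with 38 -> 38
Compare 19 with 38 -> 38
Compare 91 with 38 -> 91
Compare 82 with 91 -> 91

91


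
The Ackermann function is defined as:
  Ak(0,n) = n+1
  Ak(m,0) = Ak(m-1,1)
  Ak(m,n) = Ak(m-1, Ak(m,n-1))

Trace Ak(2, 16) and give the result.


Ak(2, 16) = Ak(1, Ak(2, 15))
  Ak(2, 15) = Ak(1, Ak(2, 14))
    Ak(2, 14) = Ak(1, Ak(2, 13))
      Ak(2, 13) = Ak(1, Ak(2, 12))
        Ak(2, 12) = Ak(1, Ak(2, 11))
          Ak(2, 11) = Ak(1, Ak(2, 10))
          Ak(2, 10) = Ak(1, Ak(2, 9))
          Ak(2, 9) = Ak(1, Ak(2, 8))
          Ak(2, 8) = Ak(1, Ak(2, 7))
          Ak(2, 7) = Ak(1, Ak(2, 6))
          Ak(2, 6) = Ak(1, Ak(2, 5))
          Ak(2, 5) = Ak(1, Ak(2, 4))
          Ak(2, 4) = Ak(1, Ak(2, 3))
          Ak(2, 3) = Ak(1, Ak(2, 2))
          Ak(2, 2) = Ak(1, Ak(2, 1))
          Ak(2, 1) = Ak(1, Ak(2, 0))
          Ak(2, 0) = Ak(1, 1)
          Ak(1, 1) = Ak(0, Ak(1, 0))
          Ak(1, 0) = Ak(0, 1)
          Ak(0, 1) = 2
            = Ak(0, 2)
          Ak(0, 2) = 3
            = Ak(1, 3)
          Ak(1, 3) = Ak(0, Ak(1, 2))
          Ak(1, 2) = Ak(0, Ak(1, 1))
... (trace truncated)
Result: Ak(2, 16) = 35

35


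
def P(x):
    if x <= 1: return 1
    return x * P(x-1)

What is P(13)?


P(13)
= 13 * P(12)
= 13 * 12 * P(11)
= 13 * 12 * 11 * P(10)
= 13 * 12 * 11 * 10 * P(9)
= 13 * 12 * 11 * 10 * 9 * P(8)
= 13 * 12 * 11 * 10 * 9 * 8 * P(7)
= 13 * 12 * 11 * 10 * 9 * 8 * 7 * P(6)
= 13 * 12 * 11 * 10 * 9 * 8 * 7 * 6 * P(5)
= 13 * 12 * 11 * 10 * 9 * 8 * 7 * 6 * 5 * P(4)
= 13 * 12 * 11 * 10 * 9 * 8 * 7 * 6 * 5 * 4 * P(3)
= 13 * 12 * 11 * 10 * 9 * 8 * 7 * 6 * 5 * 4 * 3 * P(2)
= 13 * 12 * 11 * 10 * 9 * 8 * 7 * 6 * 5 * 4 * 3 * 2 * P(1)
= 13 * 12 * 11 * 10 * 9 * 8 * 7 * 6 * 5 * 4 * 3 * 2 * 1
= 6227020800

6227020800


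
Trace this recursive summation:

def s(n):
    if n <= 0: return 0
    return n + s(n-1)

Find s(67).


s(67)
= 67 + 66 + 65 + 64 + 63 + 62 + 61 + 60 + 59 + 58 + 57 + 56 + 55 + 54 + 53 + 52 + 51 + 50 + 49 + 48 + 47 + 46 + 45 + 44 + 43 + 42 + 41 + 40 + 39 + 38 + 37 + 36 + 35 + 34 + 33 + 32 + 31 + 30 + 29 + 28 + 27 + 26 + 25 + 24 + 23 + 22 + 21 + 20 + 19 + 18 + 17 + 16 + 15 + 14 + 13 + 12 + 11 + 10 + 9 + 8 + 7 + 6 + 5 + 4 + 3 + 2 + 1 + s(0)
= 67 + 66 + 65 + 64 + 63 + 62 + 61 + 60 + 59 + 58 + 57 + 56 + 55 + 54 + 53 + 52 + 51 + 50 + 49 + 48 + 47 + 46 + 45 + 44 + 43 + 42 + 41 + 40 + 39 + 38 + 37 + 36 + 35 + 34 + 33 + 32 + 31 + 30 + 29 + 28 + 27 + 26 + 25 + 24 + 23 + 22 + 21 + 20 + 19 + 18 + 17 + 16 + 15 + 14 + 13 + 12 + 11 + 10 + 9 + 8 + 7 + 6 + 5 + 4 + 3 + 2 + 1 + 0
= 2278

2278


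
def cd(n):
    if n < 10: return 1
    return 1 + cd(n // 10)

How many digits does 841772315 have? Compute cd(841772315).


cd(841772315) = 1 + cd(84177231)
cd(84177231) = 1 + cd(8417723)
cd(8417723) = 1 + cd(841772)
cd(841772) = 1 + cd(84177)
cd(84177) = 1 + cd(8417)
cd(8417) = 1 + cd(841)
cd(841) = 1 + cd(84)
cd(84) = 1 + cd(8)
cd(8) = 1  (base case: 8 < 10)
Unwinding: 1 + 1 + 1 + 1 + 1 + 1 + 1 + 1 + 1 = 9

9


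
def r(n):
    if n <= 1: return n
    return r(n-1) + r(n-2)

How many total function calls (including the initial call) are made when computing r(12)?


Let C(n) = total calls for r(n)
C(0) = 1, C(1) = 1
C(2) = 1 + C(1) + C(0) = 1 + 1 + 1 = 3
C(3) = 1 + C(2) + C(1) = 1 + 3 + 1 = 5
C(4) = 1 + C(3) + C(2) = 1 + 5 + 3 = 9
C(5) = 1 + C(4) + C(3) = 1 + 9 + 5 = 15
C(6) = 1 + C(5) + C(4) = 1 + 15 + 9 = 25
C(7) = 1 + C(6) + C(5) = 1 + 25 + 15 = 41
C(8) = 1 + C(7) + C(6) = 1 + 41 + 25 = 67
C(9) = 1 + C(8) + C(7) = 1 + 67 + 41 = 109
C(10) = 1 + C(9) + C(8) = 1 + 109 + 67 = 177
C(11) = 1 + C(10) + C(9) = 1 + 177 + 109 = 287
C(12) = 1 + C(11) + C(10) = 1 + 287 + 177 = 465

465


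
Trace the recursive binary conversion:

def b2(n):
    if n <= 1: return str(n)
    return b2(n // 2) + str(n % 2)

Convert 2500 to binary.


b2(2500) = b2(1250) + '0'
b2(1250) = b2(625) + '0'
b2(625) = b2(312) + '1'
b2(312) = b2(156) + '0'
b2(156) = b2(78) + '0'
b2(78) = b2(39) + '0'
b2(39) = b2(19) + '1'
b2(19) = b2(9) + '1'
b2(9) = b2(4) + '1'
b2(4) = b2(2) + '0'
b2(2) = b2(1) + '0'
b2(1) = '1'  (base case)
Concatenating: '1' + '0' + '0' + '1' + '1' + '1' + '0' + '0' + '0' + '1' + '0' + '0' = '100111000100'

100111000100


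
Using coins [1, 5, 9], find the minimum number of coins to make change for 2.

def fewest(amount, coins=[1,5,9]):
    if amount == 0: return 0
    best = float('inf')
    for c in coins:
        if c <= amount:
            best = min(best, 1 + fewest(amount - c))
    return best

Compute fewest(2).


Building up with DP:
fewest(0) = 0
fewest(1) = min(1+fewest(0)=1+0=1) = 1
fewest(2) = min(1+fewest(1)=1+1=2) = 2

2


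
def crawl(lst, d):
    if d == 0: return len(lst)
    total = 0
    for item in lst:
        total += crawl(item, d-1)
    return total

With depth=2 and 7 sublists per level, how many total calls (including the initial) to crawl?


At depth 0 (root): 1 call
At depth 1: each of 1 parents calls crawl on 7 children = 7 calls
At depth 2: each of 7 parents calls crawl on 7 children = 49 calls
Total: 1 + 7 + 49 = 57

57


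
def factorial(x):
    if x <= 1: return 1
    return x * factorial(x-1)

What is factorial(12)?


factorial(12)
= 12 * factorial(11)
= 12 * 11 * factorial(10)
= 12 * 11 * 10 * factorial(9)
= 12 * 11 * 10 * 9 * factorial(8)
= 12 * 11 * 10 * 9 * 8 * factorial(7)
= 12 * 11 * 10 * 9 * 8 * 7 * factorial(6)
= 12 * 11 * 10 * 9 * 8 * 7 * 6 * factorial(5)
= 12 * 11 * 10 * 9 * 8 * 7 * 6 * 5 * factorial(4)
= 12 * 11 * 10 * 9 * 8 * 7 * 6 * 5 * 4 * factorial(3)
= 12 * 11 * 10 * 9 * 8 * 7 * 6 * 5 * 4 * 3 * factorial(2)
= 12 * 11 * 10 * 9 * 8 * 7 * 6 * 5 * 4 * 3 * 2 * factorial(1)
= 12 * 11 * 10 * 9 * 8 * 7 * 6 * 5 * 4 * 3 * 2 * 1
= 479001600

479001600


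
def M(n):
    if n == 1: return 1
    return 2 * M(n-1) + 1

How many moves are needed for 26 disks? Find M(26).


M(26) = 2 * M(25) + 1
M(25) = 2 * M(24) + 1
M(24) = 2 * M(23) + 1
M(23) = 2 * M(22) + 1
M(22) = 2 * M(21) + 1
M(21) = 2 * M(20) + 1
M(20) = 2 * M(19) + 1
M(19) = 2 * M(18) + 1
M(18) = 2 * M(17) + 1
M(17) = 2 * M(16) + 1
M(16) = 2 * M(15) + 1
M(15) = 2 * M(14) + 1
M(14) = 2 * M(13) + 1
M(13) = 2 * M(12) + 1
M(12) = 2 * M(11) + 1
M(11) = 2 * M(10) + 1
M(10) = 2 * M(9) + 1
M(9) = 2 * M(8) + 1
M(8) = 2 * M(7) + 1
M(7) = 2 * M(6) + 1
M(6) = 2 * M(5) + 1
M(5) = 2 * M(4) + 1
M(4) = 2 * M(3) + 1
M(3) = 2 * M(2) + 1
M(2) = 2 * M(1) + 1
M(1) = 1  (base case)
M(2) = 2 * 1 + 1 = 3
M(3) = 2 * 3 + 1 = 7
M(4) = 2 * 7 + 1 = 15
M(5) = 2 * 15 + 1 = 31
M(6) = 2 * 31 + 1 = 63
M(7) = 2 * 63 + 1 = 127
M(8) = 2 * 127 + 1 = 255
M(9) = 2 * 255 + 1 = 511
M(10) = 2 * 511 + 1 = 1023
M(11) = 2 * 1023 + 1 = 2047
M(12) = 2 * 2047 + 1 = 4095
M(13) = 2 * 4095 + 1 = 8191
M(14) = 2 * 8191 + 1 = 16383
M(15) = 2 * 16383 + 1 = 32767
M(16) = 2 * 32767 + 1 = 65535
M(17) = 2 * 65535 + 1 = 131071
M(18) = 2 * 131071 + 1 = 262143
M(19) = 2 * 262143 + 1 = 524287
M(20) = 2 * 524287 + 1 = 1048575
M(21) = 2 * 1048575 + 1 = 2097151
M(22) = 2 * 2097151 + 1 = 4194303
M(23) = 2 * 4194303 + 1 = 8388607
M(24) = 2 * 8388607 + 1 = 16777215
M(25) = 2 * 16777215 + 1 = 33554431
M(26) = 2 * 33554431 + 1 = 67108863

67108863


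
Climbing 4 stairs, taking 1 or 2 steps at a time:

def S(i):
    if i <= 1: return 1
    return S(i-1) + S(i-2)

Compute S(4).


Building up from base cases:
S(0) = 1
S(1) = 1
S(2) = S(1) + S(0) = 1 + 1 = 2
S(3) = S(2) + S(1) = 2 + 1 = 3
S(4) = S(3) + S(2) = 3 + 2 = 5

5


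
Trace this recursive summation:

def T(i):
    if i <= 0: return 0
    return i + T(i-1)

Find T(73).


T(73)
= 73 + 72 + 71 + 70 + 69 + 68 + 67 + 66 + 65 + 64 + 63 + 62 + 61 + 60 + 59 + 58 + 57 + 56 + 55 + 54 + 53 + 52 + 51 + 50 + 49 + 48 + 47 + 46 + 45 + 44 + 43 + 42 + 41 + 40 + 39 + 38 + 37 + 36 + 35 + 34 + 33 + 32 + 31 + 30 + 29 + 28 + 27 + 26 + 25 + 24 + 23 + 22 + 21 + 20 + 19 + 18 + 17 + 16 + 15 + 14 + 13 + 12 + 11 + 10 + 9 + 8 + 7 + 6 + 5 + 4 + 3 + 2 + 1 + T(0)
= 73 + 72 + 71 + 70 + 69 + 68 + 67 + 66 + 65 + 64 + 63 + 62 + 61 + 60 + 59 + 58 + 57 + 56 + 55 + 54 + 53 + 52 + 51 + 50 + 49 + 48 + 47 + 46 + 45 + 44 + 43 + 42 + 41 + 40 + 39 + 38 + 37 + 36 + 35 + 34 + 33 + 32 + 31 + 30 + 29 + 28 + 27 + 26 + 25 + 24 + 23 + 22 + 21 + 20 + 19 + 18 + 17 + 16 + 15 + 14 + 13 + 12 + 11 + 10 + 9 + 8 + 7 + 6 + 5 + 4 + 3 + 2 + 1 + 0
= 2701

2701


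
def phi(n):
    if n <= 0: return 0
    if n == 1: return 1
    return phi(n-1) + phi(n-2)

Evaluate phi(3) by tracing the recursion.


Computing phi(3) bottom-up:
phi(0) = 0
phi(1) = 1
phi(2) = phi(1) + phi(0) = 1 + 0 = 1
phi(3) = phi(2) + phi(1) = 1 + 1 = 2

2


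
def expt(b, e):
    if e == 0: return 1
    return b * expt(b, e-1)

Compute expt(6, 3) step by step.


expt(6, 3)
= 6 * expt(6, 2)
= 6 * 6 * expt(6, 1)
= 6 * 6 * 6 * expt(6, 0)
= 6 * 6 * 6 * 1
= 216

216


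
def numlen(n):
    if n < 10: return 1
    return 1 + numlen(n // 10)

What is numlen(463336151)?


numlen(463336151) = 1 + numlen(46333615)
numlen(46333615) = 1 + numlen(4633361)
numlen(4633361) = 1 + numlen(463336)
numlen(463336) = 1 + numlen(46333)
numlen(46333) = 1 + numlen(4633)
numlen(4633) = 1 + numlen(463)
numlen(463) = 1 + numlen(46)
numlen(46) = 1 + numlen(4)
numlen(4) = 1  (base case: 4 < 10)
Unwinding: 1 + 1 + 1 + 1 + 1 + 1 + 1 + 1 + 1 = 9

9


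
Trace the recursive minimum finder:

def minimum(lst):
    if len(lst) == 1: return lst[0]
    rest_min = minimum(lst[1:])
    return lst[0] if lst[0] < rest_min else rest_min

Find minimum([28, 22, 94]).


minimum([28, 22, 94]): compare 28 with minimum([22, 94])
minimum([22, 94]): compare 22 with minimum([94])
minimum([94]) = 94  (base case)
Compare 22 with 94 -> 22
Compare 28 with 22 -> 22

22


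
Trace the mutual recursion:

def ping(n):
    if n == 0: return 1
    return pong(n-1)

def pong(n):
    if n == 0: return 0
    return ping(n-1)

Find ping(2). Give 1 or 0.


ping(2) = pong(1)
pong(1) = ping(0)
ping(0) = 1  (base case)
Result: 1

1


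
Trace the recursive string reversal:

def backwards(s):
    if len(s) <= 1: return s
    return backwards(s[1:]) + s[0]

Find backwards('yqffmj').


backwards('yqffmj') = backwards('qffmj') + 'y'
backwards('qffmj') = backwards('ffmj') + 'q'
backwards('ffmj') = backwards('fmj') + 'f'
backwards('fmj') = backwards('mj') + 'f'
backwards('mj') = backwards('j') + 'm'
backwards('j') = 'j'  (base case)
Concatenating: 'j' + 'm' + 'f' + 'f' + 'q' + 'y' = 'jmffqy'

jmffqy


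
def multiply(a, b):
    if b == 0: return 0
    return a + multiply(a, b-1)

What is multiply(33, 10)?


multiply(33, 10) = 33 + multiply(33, 9)
multiply(33, 9) = 33 + multiply(33, 8)
multiply(33, 8) = 33 + multiply(33, 7)
multiply(33, 7) = 33 + multiply(33, 6)
multiply(33, 6) = 33 + multiply(33, 5)
multiply(33, 5) = 33 + multiply(33, 4)
multiply(33, 4) = 33 + multiply(33, 3)
multiply(33, 3) = 33 + multiply(33, 2)
multiply(33, 2) = 33 + multiply(33, 1)
multiply(33, 1) = 33 + multiply(33, 0)
multiply(33, 0) = 0  (base case)
Total: 33 + 33 + 33 + 33 + 33 + 33 + 33 + 33 + 33 + 33 + 0 = 330

330


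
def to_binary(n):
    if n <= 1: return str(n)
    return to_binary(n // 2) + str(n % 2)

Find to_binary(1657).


to_binary(1657) = to_binary(828) + '1'
to_binary(828) = to_binary(414) + '0'
to_binary(414) = to_binary(207) + '0'
to_binary(207) = to_binary(103) + '1'
to_binary(103) = to_binary(51) + '1'
to_binary(51) = to_binary(25) + '1'
to_binary(25) = to_binary(12) + '1'
to_binary(12) = to_binary(6) + '0'
to_binary(6) = to_binary(3) + '0'
to_binary(3) = to_binary(1) + '1'
to_binary(1) = '1'  (base case)
Concatenating: '1' + '1' + '0' + '0' + '1' + '1' + '1' + '1' + '0' + '0' + '1' = '11001111001'

11001111001


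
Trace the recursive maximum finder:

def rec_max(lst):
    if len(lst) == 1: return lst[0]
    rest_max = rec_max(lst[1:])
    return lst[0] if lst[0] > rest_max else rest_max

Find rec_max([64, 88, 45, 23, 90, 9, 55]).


rec_max([64, 88, 45, 23, 90, 9, 55]): compare 64 with rec_max([88, 45, 23, 90, 9, 55])
rec_max([88, 45, 23, 90, 9, 55]): compare 88 with rec_max([45, 23, 90, 9, 55])
rec_max([45, 23, 90, 9, 55]): compare 45 with rec_max([23, 90, 9, 55])
rec_max([23, 90, 9, 55]): compare 23 with rec_max([90, 9, 55])
rec_max([90, 9, 55]): compare 90 with rec_max([9, 55])
rec_max([9, 55]): compare 9 with rec_max([55])
rec_max([55]) = 55  (base case)
Compare 9 with 55 -> 55
Compare 90 with 55 -> 90
Compare 23 with 90 -> 90
Compare 45 with 90 -> 90
Compare 88 with 90 -> 90
Compare 64 with 90 -> 90

90


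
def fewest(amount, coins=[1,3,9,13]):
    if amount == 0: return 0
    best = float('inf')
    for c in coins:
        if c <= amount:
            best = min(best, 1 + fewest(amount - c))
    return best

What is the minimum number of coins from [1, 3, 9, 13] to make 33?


Building up with DP:
fewest(0) = 0
fewest(1) = min(1+fewest(0)=1+0=1) = 1
fewest(2) = min(1+fewest(1)=1+1=2) = 2
fewest(3) = min(1+fewest(2)=1+2=3, 1+fewest(0)=1+0=1) = 1
fewest(4) = min(1+fewest(3)=1+1=2, 1+fewest(1)=1+1=2) = 2
fewest(5) = min(1+fewest(4)=1+2=3, 1+fewest(2)=1+2=3) = 3
fewest(6) = min(1+fewest(5)=1+3=4, 1+fewest(3)=1+1=2) = 2
fewest(7) = min(1+fewest(6)=1+2=3, 1+fewest(4)=1+2=3) = 3
fewest(8) = min(1+fewest(7)=1+3=4, 1+fewest(5)=1+3=4) = 4
fewest(9) = min(1+fewest(8)=1+4=5, 1+fewest(6)=1+2=3, 1+fewest(0)=1+0=1) = 1
fewest(10) = min(1+fewest(9)=1+1=2, 1+fewest(7)=1+3=4, 1+fewest(1)=1+1=2) = 2
fewest(11) = min(1+fewest(10)=1+2=3, 1+fewest(8)=1+4=5, 1+fewest(2)=1+2=3) = 3
fewest(12) = min(1+fewest(11)=1+3=4, 1+fewest(9)=1+1=2, 1+fewest(3)=1+1=2) = 2
fewest(13) = min(1+fewest(12)=1+2=3, 1+fewest(10)=1+2=3, 1+fewest(4)=1+2=3, 1+fewest(0)=1+0=1) = 1
fewest(14) = min(1+fewest(13)=1+1=2, 1+fewest(11)=1+3=4, 1+fewest(5)=1+3=4, 1+fewest(1)=1+1=2) = 2
fewest(15) = min(1+fewest(14)=1+2=3, 1+fewest(12)=1+2=3, 1+fewest(6)=1+2=3, 1+fewest(2)=1+2=3) = 3
fewest(16) = min(1+fewest(15)=1+3=4, 1+fewest(13)=1+1=2, 1+fewest(7)=1+3=4, 1+fewest(3)=1+1=2) = 2
fewest(17) = min(1+fewest(16)=1+2=3, 1+fewest(14)=1+2=3, 1+fewest(8)=1+4=5, 1+fewest(4)=1+2=3) = 3
fewest(18) = min(1+fewest(17)=1+3=4, 1+fewest(15)=1+3=4, 1+fewest(9)=1+1=2, 1+fewest(5)=1+3=4) = 2
fewest(19) = min(1+fewest(18)=1+2=3, 1+fewest(16)=1+2=3, 1+fewest(10)=1+2=3, 1+fewest(6)=1+2=3) = 3
fewest(20) = min(1+fewest(19)=1+3=4, 1+fewest(17)=1+3=4, 1+fewest(11)=1+3=4, 1+fewest(7)=1+3=4) = 4
fewest(21) = min(1+fewest(20)=1+4=5, 1+fewest(18)=1+2=3, 1+fewest(12)=1+2=3, 1+fewest(8)=1+4=5) = 3
fewest(22) = min(1+fewest(21)=1+3=4, 1+fewest(19)=1+3=4, 1+fewest(13)=1+1=2, 1+fewest(9)=1+1=2) = 2
fewest(23) = min(1+fewest(22)=1+2=3, 1+fewest(20)=1+4=5, 1+fewest(14)=1+2=3, 1+fewest(10)=1+2=3) = 3
fewest(24) = min(1+fewest(23)=1+3=4, 1+fewest(21)=1+3=4, 1+fewest(15)=1+3=4, 1+fewest(11)=1+3=4) = 4
fewest(25) = min(1+fewest(24)=1+4=5, 1+fewest(22)=1+2=3, 1+fewest(16)=1+2=3, 1+fewest(12)=1+2=3) = 3
fewest(26) = min(1+fewest(25)=1+3=4, 1+fewest(23)=1+3=4, 1+fewest(17)=1+3=4, 1+fewest(13)=1+1=2) = 2
fewest(27) = min(1+fewest(26)=1+2=3, 1+fewest(24)=1+4=5, 1+fewest(18)=1+2=3, 1+fewest(14)=1+2=3) = 3
fewest(28) = min(1+fewest(27)=1+3=4, 1+fewest(25)=1+3=4, 1+fewest(19)=1+3=4, 1+fewest(15)=1+3=4) = 4
fewest(29) = min(1+fewest(28)=1+4=5, 1+fewest(26)=1+2=3, 1+fewest(20)=1+4=5, 1+fewest(16)=1+2=3) = 3
fewest(30) = min(1+fewest(29)=1+3=4, 1+fewest(27)=1+3=4, 1+fewest(21)=1+3=4, 1+fewest(17)=1+3=4) = 4
fewest(31) = min(1+fewest(30)=1+4=5, 1+fewest(28)=1+4=5, 1+fewest(22)=1+2=3, 1+fewest(18)=1+2=3) = 3
fewest(32) = min(1+fewest(31)=1+3=4, 1+fewest(29)=1+3=4, 1+fewest(23)=1+3=4, 1+fewest(19)=1+3=4) = 4
fewest(33) = min(1+fewest(32)=1+4=5, 1+fewest(30)=1+4=5, 1+fewest(24)=1+4=5, 1+fewest(20)=1+4=5) = 5

5


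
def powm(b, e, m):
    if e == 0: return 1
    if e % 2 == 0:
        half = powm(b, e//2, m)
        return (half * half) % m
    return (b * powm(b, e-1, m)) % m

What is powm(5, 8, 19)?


powm(5, 8, 19): e is even, compute powm(5, 4, 19)
  powm(5, 4, 19): e is even, compute powm(5, 2, 19)
    powm(5, 2, 19): e is even, compute powm(5, 1, 19)
      powm(5, 1, 19): e is odd, compute powm(5, 0, 19)
        powm(5, 0, 19) = 1
      (5 * 1) % 19 = 5
    half=5, (5*5) % 19 = 6
  half=6, (6*6) % 19 = 17
half=17, (17*17) % 19 = 4

4


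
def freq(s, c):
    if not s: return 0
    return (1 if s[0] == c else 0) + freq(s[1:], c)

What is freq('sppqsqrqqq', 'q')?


s[0]='s' != 'q' -> 0
s[0]='p' != 'q' -> 0
s[0]='p' != 'q' -> 0
s[0]='q' == 'q' -> 1
s[0]='s' != 'q' -> 0
s[0]='q' == 'q' -> 1
s[0]='r' != 'q' -> 0
s[0]='q' == 'q' -> 1
s[0]='q' == 'q' -> 1
s[0]='q' == 'q' -> 1
Sum: 0 + 0 + 0 + 1 + 0 + 1 + 0 + 1 + 1 + 1 = 5

5


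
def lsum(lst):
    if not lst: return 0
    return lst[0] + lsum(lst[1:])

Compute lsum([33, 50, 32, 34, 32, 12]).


lsum([33, 50, 32, 34, 32, 12]) = 33 + lsum([50, 32, 34, 32, 12])
lsum([50, 32, 34, 32, 12]) = 50 + lsum([32, 34, 32, 12])
lsum([32, 34, 32, 12]) = 32 + lsum([34, 32, 12])
lsum([34, 32, 12]) = 34 + lsum([32, 12])
lsum([32, 12]) = 32 + lsum([12])
lsum([12]) = 12 + lsum([])
lsum([]) = 0  (base case)
Total: 33 + 50 + 32 + 34 + 32 + 12 + 0 = 193

193


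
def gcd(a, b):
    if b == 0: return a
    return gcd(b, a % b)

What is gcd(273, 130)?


gcd(273, 130) = gcd(130, 13)
gcd(130, 13) = gcd(13, 0)
gcd(13, 0) = 13  (base case)

13


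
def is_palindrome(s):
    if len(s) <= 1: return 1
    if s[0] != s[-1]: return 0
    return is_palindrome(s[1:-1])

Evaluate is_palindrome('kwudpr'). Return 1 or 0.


is_palindrome('kwudpr'): s[0]='k' != s[-1]='r' -> return 0
Result: 0 (not a palindrome)

0


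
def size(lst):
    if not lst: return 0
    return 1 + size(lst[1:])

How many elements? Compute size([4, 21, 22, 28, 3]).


size([4, 21, 22, 28, 3]) = 1 + size([21, 22, 28, 3])
size([21, 22, 28, 3]) = 1 + size([22, 28, 3])
size([22, 28, 3]) = 1 + size([28, 3])
size([28, 3]) = 1 + size([3])
size([3]) = 1 + size([])
size([]) = 0  (base case)
Unwinding: 1 + 1 + 1 + 1 + 1 + 0 = 5

5


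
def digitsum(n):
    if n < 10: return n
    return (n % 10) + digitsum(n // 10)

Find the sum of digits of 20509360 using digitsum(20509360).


digitsum(20509360) = 0 + digitsum(2050936)
digitsum(2050936) = 6 + digitsum(205093)
digitsum(205093) = 3 + digitsum(20509)
digitsum(20509) = 9 + digitsum(2050)
digitsum(2050) = 0 + digitsum(205)
digitsum(205) = 5 + digitsum(20)
digitsum(20) = 0 + digitsum(2)
digitsum(2) = 2  (base case)
Total: 0 + 6 + 3 + 9 + 0 + 5 + 0 + 2 = 25

25


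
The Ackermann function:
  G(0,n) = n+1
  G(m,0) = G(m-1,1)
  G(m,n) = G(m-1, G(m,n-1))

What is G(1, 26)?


G(1, 26) = G(0, G(1, 25))
  G(1, 25) = G(0, G(1, 24))
    G(1, 24) = G(0, G(1, 23))
      G(1, 23) = G(0, G(1, 22))
        G(1, 22) = G(0, G(1, 21))
          G(1, 21) = G(0, G(1, 20))
          G(1, 20) = G(0, G(1, 19))
          G(1, 19) = G(0, G(1, 18))
          G(1, 18) = G(0, G(1, 17))
          G(1, 17) = G(0, G(1, 16))
          G(1, 16) = G(0, G(1, 15))
          G(1, 15) = G(0, G(1, 14))
          G(1, 14) = G(0, G(1, 13))
          G(1, 13) = G(0, G(1, 12))
          G(1, 12) = G(0, G(1, 11))
          G(1, 11) = G(0, G(1, 10))
          G(1, 10) = G(0, G(1, 9))
          G(1, 9) = G(0, G(1, 8))
          G(1, 8) = G(0, G(1, 7))
          G(1, 7) = G(0, G(1, 6))
          G(1, 6) = G(0, G(1, 5))
          G(1, 5) = G(0, G(1, 4))
          G(1, 4) = G(0, G(1, 3))
          G(1, 3) = G(0, G(1, 2))
          G(1, 2) = G(0, G(1, 1))
... (trace truncated)
Result: G(1, 26) = 28

28


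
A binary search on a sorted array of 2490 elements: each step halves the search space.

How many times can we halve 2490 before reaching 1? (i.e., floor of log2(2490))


2490 / 2 = 1245
1245 / 2 = 622
622 / 2 = 311
311 / 2 = 155
155 / 2 = 77
77 / 2 = 38
38 / 2 = 19
19 / 2 = 9
9 / 2 = 4
4 / 2 = 2
2 / 2 = 1
Reached 1 after 11 halvings

11


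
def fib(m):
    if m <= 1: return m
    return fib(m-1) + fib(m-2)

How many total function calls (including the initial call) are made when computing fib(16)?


Let C(n) = total calls for fib(n)
C(0) = 1, C(1) = 1
C(2) = 1 + C(1) + C(0) = 1 + 1 + 1 = 3
C(3) = 1 + C(2) + C(1) = 1 + 3 + 1 = 5
C(4) = 1 + C(3) + C(2) = 1 + 5 + 3 = 9
C(5) = 1 + C(4) + C(3) = 1 + 9 + 5 = 15
C(6) = 1 + C(5) + C(4) = 1 + 15 + 9 = 25
C(7) = 1 + C(6) + C(5) = 1 + 25 + 15 = 41
C(8) = 1 + C(7) + C(6) = 1 + 41 + 25 = 67
C(9) = 1 + C(8) + C(7) = 1 + 67 + 41 = 109
C(10) = 1 + C(9) + C(8) = 1 + 109 + 67 = 177
C(11) = 1 + C(10) + C(9) = 1 + 177 + 109 = 287
C(12) = 1 + C(11) + C(10) = 1 + 287 + 177 = 465
C(13) = 1 + C(12) + C(11) = 1 + 465 + 287 = 753
C(14) = 1 + C(13) + C(12) = 1 + 753 + 465 = 1219
C(15) = 1 + C(14) + C(13) = 1 + 1219 + 753 = 1973
C(16) = 1 + C(15) + C(14) = 1 + 1973 + 1219 = 3193

3193


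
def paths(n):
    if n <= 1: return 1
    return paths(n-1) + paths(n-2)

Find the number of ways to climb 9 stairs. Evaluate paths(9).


Building up from base cases:
paths(0) = 1
paths(1) = 1
paths(2) = paths(1) + paths(0) = 1 + 1 = 2
paths(3) = paths(2) + paths(1) = 2 + 1 = 3
paths(4) = paths(3) + paths(2) = 3 + 2 = 5
paths(5) = paths(4) + paths(3) = 5 + 3 = 8
paths(6) = paths(5) + paths(4) = 8 + 5 = 13
paths(7) = paths(6) + paths(5) = 13 + 8 = 21
paths(8) = paths(7) + paths(6) = 21 + 13 = 34
paths(9) = paths(8) + paths(7) = 34 + 21 = 55

55


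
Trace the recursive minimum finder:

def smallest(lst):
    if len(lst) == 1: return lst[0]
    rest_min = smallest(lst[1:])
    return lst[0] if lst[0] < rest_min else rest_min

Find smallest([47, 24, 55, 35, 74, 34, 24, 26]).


smallest([47, 24, 55, 35, 74, 34, 24, 26]): compare 47 with smallest([24, 55, 35, 74, 34, 24, 26])
smallest([24, 55, 35, 74, 34, 24, 26]): compare 24 with smallest([55, 35, 74, 34, 24, 26])
smallest([55, 35, 74, 34, 24, 26]): compare 55 with smallest([35, 74, 34, 24, 26])
smallest([35, 74, 34, 24, 26]): compare 35 with smallest([74, 34, 24, 26])
smallest([74, 34, 24, 26]): compare 74 with smallest([34, 24, 26])
smallest([34, 24, 26]): compare 34 with smallest([24, 26])
smallest([24, 26]): compare 24 with smallest([26])
smallest([26]) = 26  (base case)
Compare 24 with 26 -> 24
Compare 34 with 24 -> 24
Compare 74 with 24 -> 24
Compare 35 with 24 -> 24
Compare 55 with 24 -> 24
Compare 24 with 24 -> 24
Compare 47 with 24 -> 24

24


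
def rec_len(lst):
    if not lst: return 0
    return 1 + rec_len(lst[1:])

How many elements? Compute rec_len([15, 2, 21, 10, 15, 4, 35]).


rec_len([15, 2, 21, 10, 15, 4, 35]) = 1 + rec_len([2, 21, 10, 15, 4, 35])
rec_len([2, 21, 10, 15, 4, 35]) = 1 + rec_len([21, 10, 15, 4, 35])
rec_len([21, 10, 15, 4, 35]) = 1 + rec_len([10, 15, 4, 35])
rec_len([10, 15, 4, 35]) = 1 + rec_len([15, 4, 35])
rec_len([15, 4, 35]) = 1 + rec_len([4, 35])
rec_len([4, 35]) = 1 + rec_len([35])
rec_len([35]) = 1 + rec_len([])
rec_len([]) = 0  (base case)
Unwinding: 1 + 1 + 1 + 1 + 1 + 1 + 1 + 0 = 7

7


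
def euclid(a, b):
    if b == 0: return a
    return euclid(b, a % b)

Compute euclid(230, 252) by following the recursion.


euclid(230, 252) = euclid(252, 230)
euclid(252, 230) = euclid(230, 22)
euclid(230, 22) = euclid(22, 10)
euclid(22, 10) = euclid(10, 2)
euclid(10, 2) = euclid(2, 0)
euclid(2, 0) = 2  (base case)

2


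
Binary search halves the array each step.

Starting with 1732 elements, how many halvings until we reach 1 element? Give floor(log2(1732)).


1732 / 2 = 866
866 / 2 = 433
433 / 2 = 216
216 / 2 = 108
108 / 2 = 54
54 / 2 = 27
27 / 2 = 13
13 / 2 = 6
6 / 2 = 3
3 / 2 = 1
Reached 1 after 10 halvings

10


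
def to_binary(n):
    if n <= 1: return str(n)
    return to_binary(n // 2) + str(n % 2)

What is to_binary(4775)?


to_binary(4775) = to_binary(2387) + '1'
to_binary(2387) = to_binary(1193) + '1'
to_binary(1193) = to_binary(596) + '1'
to_binary(596) = to_binary(298) + '0'
to_binary(298) = to_binary(149) + '0'
to_binary(149) = to_binary(74) + '1'
to_binary(74) = to_binary(37) + '0'
to_binary(37) = to_binary(18) + '1'
to_binary(18) = to_binary(9) + '0'
to_binary(9) = to_binary(4) + '1'
to_binary(4) = to_binary(2) + '0'
to_binary(2) = to_binary(1) + '0'
to_binary(1) = '1'  (base case)
Concatenating: '1' + '0' + '0' + '1' + '0' + '1' + '0' + '1' + '0' + '0' + '1' + '1' + '1' = '1001010100111'

1001010100111


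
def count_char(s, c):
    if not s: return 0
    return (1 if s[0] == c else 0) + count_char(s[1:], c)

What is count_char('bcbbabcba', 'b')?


s[0]='b' == 'b' -> 1
s[0]='c' != 'b' -> 0
s[0]='b' == 'b' -> 1
s[0]='b' == 'b' -> 1
s[0]='a' != 'b' -> 0
s[0]='b' == 'b' -> 1
s[0]='c' != 'b' -> 0
s[0]='b' == 'b' -> 1
s[0]='a' != 'b' -> 0
Sum: 1 + 0 + 1 + 1 + 0 + 1 + 0 + 1 + 0 = 5

5


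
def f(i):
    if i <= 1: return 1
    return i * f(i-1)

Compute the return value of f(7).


f(7)
= 7 * f(6)
= 7 * 6 * f(5)
= 7 * 6 * 5 * f(4)
= 7 * 6 * 5 * 4 * f(3)
= 7 * 6 * 5 * 4 * 3 * f(2)
= 7 * 6 * 5 * 4 * 3 * 2 * f(1)
= 7 * 6 * 5 * 4 * 3 * 2 * 1
= 5040

5040


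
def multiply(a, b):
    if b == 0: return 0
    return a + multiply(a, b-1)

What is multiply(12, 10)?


multiply(12, 10) = 12 + multiply(12, 9)
multiply(12, 9) = 12 + multiply(12, 8)
multiply(12, 8) = 12 + multiply(12, 7)
multiply(12, 7) = 12 + multiply(12, 6)
multiply(12, 6) = 12 + multiply(12, 5)
multiply(12, 5) = 12 + multiply(12, 4)
multiply(12, 4) = 12 + multiply(12, 3)
multiply(12, 3) = 12 + multiply(12, 2)
multiply(12, 2) = 12 + multiply(12, 1)
multiply(12, 1) = 12 + multiply(12, 0)
multiply(12, 0) = 0  (base case)
Total: 12 + 12 + 12 + 12 + 12 + 12 + 12 + 12 + 12 + 12 + 0 = 120

120


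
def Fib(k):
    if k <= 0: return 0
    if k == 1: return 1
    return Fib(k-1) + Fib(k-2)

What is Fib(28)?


Computing Fib(28) bottom-up:
Fib(0) = 0
Fib(1) = 1
Fib(2) = Fib(1) + Fib(0) = 1 + 0 = 1
Fib(3) = Fib(2) + Fib(1) = 1 + 1 = 2
Fib(4) = Fib(3) + Fib(2) = 2 + 1 = 3
Fib(5) = Fib(4) + Fib(3) = 3 + 2 = 5
Fib(6) = Fib(5) + Fib(4) = 5 + 3 = 8
Fib(7) = Fib(6) + Fib(5) = 8 + 5 = 13
Fib(8) = Fib(7) + Fib(6) = 13 + 8 = 21
Fib(9) = Fib(8) + Fib(7) = 21 + 13 = 34
Fib(10) = Fib(9) + Fib(8) = 34 + 21 = 55
Fib(11) = Fib(10) + Fib(9) = 55 + 34 = 89
Fib(12) = Fib(11) + Fib(10) = 89 + 55 = 144
Fib(13) = Fib(12) + Fib(11) = 144 + 89 = 233
Fib(14) = Fib(13) + Fib(12) = 233 + 144 = 377
Fib(15) = Fib(14) + Fib(13) = 377 + 233 = 610
Fib(16) = Fib(15) + Fib(14) = 610 + 377 = 987
Fib(17) = Fib(16) + Fib(15) = 987 + 610 = 1597
Fib(18) = Fib(17) + Fib(16) = 1597 + 987 = 2584
Fib(19) = Fib(18) + Fib(17) = 2584 + 1597 = 4181
Fib(20) = Fib(19) + Fib(18) = 4181 + 2584 = 6765
Fib(21) = Fib(20) + Fib(19) = 6765 + 4181 = 10946
Fib(22) = Fib(21) + Fib(20) = 10946 + 6765 = 17711
Fib(23) = Fib(22) + Fib(21) = 17711 + 10946 = 28657
Fib(24) = Fib(23) + Fib(22) = 28657 + 17711 = 46368
Fib(25) = Fib(24) + Fib(23) = 46368 + 28657 = 75025
Fib(26) = Fib(25) + Fib(24) = 75025 + 46368 = 121393
Fib(27) = Fib(26) + Fib(25) = 121393 + 75025 = 196418
Fib(28) = Fib(27) + Fib(26) = 196418 + 121393 = 317811

317811


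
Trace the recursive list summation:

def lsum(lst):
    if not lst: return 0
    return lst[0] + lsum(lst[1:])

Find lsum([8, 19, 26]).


lsum([8, 19, 26]) = 8 + lsum([19, 26])
lsum([19, 26]) = 19 + lsum([26])
lsum([26]) = 26 + lsum([])
lsum([]) = 0  (base case)
Total: 8 + 19 + 26 + 0 = 53

53


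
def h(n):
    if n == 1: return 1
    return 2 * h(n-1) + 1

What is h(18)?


h(18) = 2 * h(17) + 1
h(17) = 2 * h(16) + 1
h(16) = 2 * h(15) + 1
h(15) = 2 * h(14) + 1
h(14) = 2 * h(13) + 1
h(13) = 2 * h(12) + 1
h(12) = 2 * h(11) + 1
h(11) = 2 * h(10) + 1
h(10) = 2 * h(9) + 1
h(9) = 2 * h(8) + 1
h(8) = 2 * h(7) + 1
h(7) = 2 * h(6) + 1
h(6) = 2 * h(5) + 1
h(5) = 2 * h(4) + 1
h(4) = 2 * h(3) + 1
h(3) = 2 * h(2) + 1
h(2) = 2 * h(1) + 1
h(1) = 1  (base case)
h(2) = 2 * 1 + 1 = 3
h(3) = 2 * 3 + 1 = 7
h(4) = 2 * 7 + 1 = 15
h(5) = 2 * 15 + 1 = 31
h(6) = 2 * 31 + 1 = 63
h(7) = 2 * 63 + 1 = 127
h(8) = 2 * 127 + 1 = 255
h(9) = 2 * 255 + 1 = 511
h(10) = 2 * 511 + 1 = 1023
h(11) = 2 * 1023 + 1 = 2047
h(12) = 2 * 2047 + 1 = 4095
h(13) = 2 * 4095 + 1 = 8191
h(14) = 2 * 8191 + 1 = 16383
h(15) = 2 * 16383 + 1 = 32767
h(16) = 2 * 32767 + 1 = 65535
h(17) = 2 * 65535 + 1 = 131071
h(18) = 2 * 131071 + 1 = 262143

262143


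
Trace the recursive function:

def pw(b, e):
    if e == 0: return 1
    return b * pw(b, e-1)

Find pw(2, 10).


pw(2, 10)
= 2 * pw(2, 9)
= 2 * 2 * pw(2, 8)
= 2 * 2 * 2 * pw(2, 7)
= 2 * 2 * 2 * 2 * pw(2, 6)
= 2 * 2 * 2 * 2 * 2 * pw(2, 5)
= 2 * 2 * 2 * 2 * 2 * 2 * pw(2, 4)
= 2 * 2 * 2 * 2 * 2 * 2 * 2 * pw(2, 3)
= 2 * 2 * 2 * 2 * 2 * 2 * 2 * 2 * pw(2, 2)
= 2 * 2 * 2 * 2 * 2 * 2 * 2 * 2 * 2 * pw(2, 1)
= 2 * 2 * 2 * 2 * 2 * 2 * 2 * 2 * 2 * 2 * pw(2, 0)
= 2 * 2 * 2 * 2 * 2 * 2 * 2 * 2 * 2 * 2 * 1
= 1024

1024


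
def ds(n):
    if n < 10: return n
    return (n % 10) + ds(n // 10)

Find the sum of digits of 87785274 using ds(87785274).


ds(87785274) = 4 + ds(8778527)
ds(8778527) = 7 + ds(877852)
ds(877852) = 2 + ds(87785)
ds(87785) = 5 + ds(8778)
ds(8778) = 8 + ds(877)
ds(877) = 7 + ds(87)
ds(87) = 7 + ds(8)
ds(8) = 8  (base case)
Total: 4 + 7 + 2 + 5 + 8 + 7 + 7 + 8 = 48

48


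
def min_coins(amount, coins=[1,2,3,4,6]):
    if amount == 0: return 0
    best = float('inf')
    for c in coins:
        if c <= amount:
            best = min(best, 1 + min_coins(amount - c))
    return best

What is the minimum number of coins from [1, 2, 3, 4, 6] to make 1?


Building up with DP:
min_coins(0) = 0
min_coins(1) = min(1+min_coins(0)=1+0=1) = 1

1


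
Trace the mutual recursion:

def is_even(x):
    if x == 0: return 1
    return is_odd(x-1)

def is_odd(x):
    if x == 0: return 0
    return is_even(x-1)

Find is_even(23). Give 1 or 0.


is_even(23) = is_odd(22)
is_odd(22) = is_even(21)
is_even(21) = is_odd(20)
is_odd(20) = is_even(19)
is_even(19) = is_odd(18)
is_odd(18) = is_even(17)
is_even(17) = is_odd(16)
is_odd(16) = is_even(15)
is_even(15) = is_odd(14)
is_odd(14) = is_even(13)
is_even(13) = is_odd(12)
is_odd(12) = is_even(11)
is_even(11) = is_odd(10)
is_odd(10) = is_even(9)
is_even(9) = is_odd(8)
is_odd(8) = is_even(7)
is_even(7) = is_odd(6)
is_odd(6) = is_even(5)
is_even(5) = is_odd(4)
is_odd(4) = is_even(3)
is_even(3) = is_odd(2)
is_odd(2) = is_even(1)
is_even(1) = is_odd(0)
is_odd(0) = 0  (base case)
Result: 0

0


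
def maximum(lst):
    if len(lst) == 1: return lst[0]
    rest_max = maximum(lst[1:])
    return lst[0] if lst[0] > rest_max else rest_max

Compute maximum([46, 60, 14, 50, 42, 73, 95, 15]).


maximum([46, 60, 14, 50, 42, 73, 95, 15]): compare 46 with maximum([60, 14, 50, 42, 73, 95, 15])
maximum([60, 14, 50, 42, 73, 95, 15]): compare 60 with maximum([14, 50, 42, 73, 95, 15])
maximum([14, 50, 42, 73, 95, 15]): compare 14 with maximum([50, 42, 73, 95, 15])
maximum([50, 42, 73, 95, 15]): compare 50 with maximum([42, 73, 95, 15])
maximum([42, 73, 95, 15]): compare 42 with maximum([73, 95, 15])
maximum([73, 95, 15]): compare 73 with maximum([95, 15])
maximum([95, 15]): compare 95 with maximum([15])
maximum([15]) = 15  (base case)
Compare 95 with 15 -> 95
Compare 73 with 95 -> 95
Compare 42 with 95 -> 95
Compare 50 with 95 -> 95
Compare 14 with 95 -> 95
Compare 60 with 95 -> 95
Compare 46 with 95 -> 95

95


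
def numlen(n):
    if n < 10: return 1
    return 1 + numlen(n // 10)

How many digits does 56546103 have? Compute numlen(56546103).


numlen(56546103) = 1 + numlen(5654610)
numlen(5654610) = 1 + numlen(565461)
numlen(565461) = 1 + numlen(56546)
numlen(56546) = 1 + numlen(5654)
numlen(5654) = 1 + numlen(565)
numlen(565) = 1 + numlen(56)
numlen(56) = 1 + numlen(5)
numlen(5) = 1  (base case: 5 < 10)
Unwinding: 1 + 1 + 1 + 1 + 1 + 1 + 1 + 1 = 8

8


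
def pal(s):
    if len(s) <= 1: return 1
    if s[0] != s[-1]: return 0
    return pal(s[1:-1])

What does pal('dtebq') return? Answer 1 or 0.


pal('dtebq'): s[0]='d' != s[-1]='q' -> return 0
Result: 0 (not a palindrome)

0


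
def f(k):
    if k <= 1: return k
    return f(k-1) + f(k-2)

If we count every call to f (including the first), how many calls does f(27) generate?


Let C(n) = total calls for f(n)
C(0) = 1, C(1) = 1
C(2) = 1 + C(1) + C(0) = 1 + 1 + 1 = 3
C(3) = 1 + C(2) + C(1) = 1 + 3 + 1 = 5
C(4) = 1 + C(3) + C(2) = 1 + 5 + 3 = 9
C(5) = 1 + C(4) + C(3) = 1 + 9 + 5 = 15
C(6) = 1 + C(5) + C(4) = 1 + 15 + 9 = 25
C(7) = 1 + C(6) + C(5) = 1 + 25 + 15 = 41
C(8) = 1 + C(7) + C(6) = 1 + 41 + 25 = 67
C(9) = 1 + C(8) + C(7) = 1 + 67 + 41 = 109
C(10) = 1 + C(9) + C(8) = 1 + 109 + 67 = 177
C(11) = 1 + C(10) + C(9) = 1 + 177 + 109 = 287
C(12) = 1 + C(11) + C(10) = 1 + 287 + 177 = 465
C(13) = 1 + C(12) + C(11) = 1 + 465 + 287 = 753
C(14) = 1 + C(13) + C(12) = 1 + 753 + 465 = 1219
C(15) = 1 + C(14) + C(13) = 1 + 1219 + 753 = 1973
C(16) = 1 + C(15) + C(14) = 1 + 1973 + 1219 = 3193
C(17) = 1 + C(16) + C(15) = 1 + 3193 + 1973 = 5167
C(18) = 1 + C(17) + C(16) = 1 + 5167 + 3193 = 8361
C(19) = 1 + C(18) + C(17) = 1 + 8361 + 5167 = 13529
C(20) = 1 + C(19) + C(18) = 1 + 13529 + 8361 = 21891
C(21) = 1 + C(20) + C(19) = 1 + 21891 + 13529 = 35421
C(22) = 1 + C(21) + C(20) = 1 + 35421 + 21891 = 57313
C(23) = 1 + C(22) + C(21) = 1 + 57313 + 35421 = 92735
C(24) = 1 + C(23) + C(22) = 1 + 92735 + 57313 = 150049
C(25) = 1 + C(24) + C(23) = 1 + 150049 + 92735 = 242785
C(26) = 1 + C(25) + C(24) = 1 + 242785 + 150049 = 392835
C(27) = 1 + C(26) + C(25) = 1 + 392835 + 242785 = 635621

635621


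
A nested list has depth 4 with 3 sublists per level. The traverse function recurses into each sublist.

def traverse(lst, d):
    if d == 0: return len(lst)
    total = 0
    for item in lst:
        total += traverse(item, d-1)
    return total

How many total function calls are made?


At depth 0 (root): 1 call
At depth 1: each of 1 parents calls traverse on 3 children = 3 calls
At depth 2: each of 3 parents calls traverse on 3 children = 9 calls
At depth 3: each of 9 parents calls traverse on 3 children = 27 calls
At depth 4: each of 27 parents calls traverse on 3 children = 81 calls
Total: 1 + 3 + 9 + 27 + 81 = 121

121


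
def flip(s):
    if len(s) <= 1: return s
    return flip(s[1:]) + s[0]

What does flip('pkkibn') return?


flip('pkkibn') = flip('kkibn') + 'p'
flip('kkibn') = flip('kibn') + 'k'
flip('kibn') = flip('ibn') + 'k'
flip('ibn') = flip('bn') + 'i'
flip('bn') = flip('n') + 'b'
flip('n') = 'n'  (base case)
Concatenating: 'n' + 'b' + 'i' + 'k' + 'k' + 'p' = 'nbikkp'

nbikkp


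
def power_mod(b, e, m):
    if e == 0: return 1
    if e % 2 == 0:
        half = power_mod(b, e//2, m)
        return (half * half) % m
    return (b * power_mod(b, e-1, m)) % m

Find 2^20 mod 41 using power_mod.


power_mod(2, 20, 41): e is even, compute power_mod(2, 10, 41)
  power_mod(2, 10, 41): e is even, compute power_mod(2, 5, 41)
    power_mod(2, 5, 41): e is odd, compute power_mod(2, 4, 41)
      power_mod(2, 4, 41): e is even, compute power_mod(2, 2, 41)
        power_mod(2, 2, 41): e is even, compute power_mod(2, 1, 41)
          power_mod(2, 1, 41): e is odd, compute power_mod(2, 0, 41)
          power_mod(2, 0, 41) = 1
          (2 * 1) % 41 = 2
        half=2, (2*2) % 41 = 4
      half=4, (4*4) % 41 = 16
    (2 * 16) % 41 = 32
  half=32, (32*32) % 41 = 40
half=40, (40*40) % 41 = 1

1


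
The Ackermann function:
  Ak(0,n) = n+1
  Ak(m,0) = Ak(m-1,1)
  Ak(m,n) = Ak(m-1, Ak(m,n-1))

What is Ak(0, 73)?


Ak(0, 73) = 74
Result: Ak(0, 73) = 74

74


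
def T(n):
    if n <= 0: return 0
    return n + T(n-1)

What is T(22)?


T(22)
= 22 + 21 + 20 + 19 + 18 + 17 + 16 + 15 + 14 + 13 + 12 + 11 + 10 + 9 + 8 + 7 + 6 + 5 + 4 + 3 + 2 + 1 + T(0)
= 22 + 21 + 20 + 19 + 18 + 17 + 16 + 15 + 14 + 13 + 12 + 11 + 10 + 9 + 8 + 7 + 6 + 5 + 4 + 3 + 2 + 1 + 0
= 253

253


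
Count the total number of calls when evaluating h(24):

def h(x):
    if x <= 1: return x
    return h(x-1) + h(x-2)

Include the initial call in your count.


Let C(n) = total calls for h(n)
C(0) = 1, C(1) = 1
C(2) = 1 + C(1) + C(0) = 1 + 1 + 1 = 3
C(3) = 1 + C(2) + C(1) = 1 + 3 + 1 = 5
C(4) = 1 + C(3) + C(2) = 1 + 5 + 3 = 9
C(5) = 1 + C(4) + C(3) = 1 + 9 + 5 = 15
C(6) = 1 + C(5) + C(4) = 1 + 15 + 9 = 25
C(7) = 1 + C(6) + C(5) = 1 + 25 + 15 = 41
C(8) = 1 + C(7) + C(6) = 1 + 41 + 25 = 67
C(9) = 1 + C(8) + C(7) = 1 + 67 + 41 = 109
C(10) = 1 + C(9) + C(8) = 1 + 109 + 67 = 177
C(11) = 1 + C(10) + C(9) = 1 + 177 + 109 = 287
C(12) = 1 + C(11) + C(10) = 1 + 287 + 177 = 465
C(13) = 1 + C(12) + C(11) = 1 + 465 + 287 = 753
C(14) = 1 + C(13) + C(12) = 1 + 753 + 465 = 1219
C(15) = 1 + C(14) + C(13) = 1 + 1219 + 753 = 1973
C(16) = 1 + C(15) + C(14) = 1 + 1973 + 1219 = 3193
C(17) = 1 + C(16) + C(15) = 1 + 3193 + 1973 = 5167
C(18) = 1 + C(17) + C(16) = 1 + 5167 + 3193 = 8361
C(19) = 1 + C(18) + C(17) = 1 + 8361 + 5167 = 13529
C(20) = 1 + C(19) + C(18) = 1 + 13529 + 8361 = 21891
C(21) = 1 + C(20) + C(19) = 1 + 21891 + 13529 = 35421
C(22) = 1 + C(21) + C(20) = 1 + 35421 + 21891 = 57313
C(23) = 1 + C(22) + C(21) = 1 + 57313 + 35421 = 92735
C(24) = 1 + C(23) + C(22) = 1 + 92735 + 57313 = 150049

150049


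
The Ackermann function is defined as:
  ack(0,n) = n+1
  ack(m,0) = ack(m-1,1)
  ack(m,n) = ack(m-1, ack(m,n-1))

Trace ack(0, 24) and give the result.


ack(0, 24) = 25
Result: ack(0, 24) = 25

25


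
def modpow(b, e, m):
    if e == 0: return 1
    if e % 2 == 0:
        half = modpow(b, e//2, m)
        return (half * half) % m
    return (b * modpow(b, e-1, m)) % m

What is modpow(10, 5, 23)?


modpow(10, 5, 23): e is odd, compute modpow(10, 4, 23)
  modpow(10, 4, 23): e is even, compute modpow(10, 2, 23)
    modpow(10, 2, 23): e is even, compute modpow(10, 1, 23)
      modpow(10, 1, 23): e is odd, compute modpow(10, 0, 23)
        modpow(10, 0, 23) = 1
      (10 * 1) % 23 = 10
    half=10, (10*10) % 23 = 8
  half=8, (8*8) % 23 = 18
(10 * 18) % 23 = 19

19


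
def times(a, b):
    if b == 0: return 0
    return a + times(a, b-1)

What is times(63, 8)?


times(63, 8) = 63 + times(63, 7)
times(63, 7) = 63 + times(63, 6)
times(63, 6) = 63 + times(63, 5)
times(63, 5) = 63 + times(63, 4)
times(63, 4) = 63 + times(63, 3)
times(63, 3) = 63 + times(63, 2)
times(63, 2) = 63 + times(63, 1)
times(63, 1) = 63 + times(63, 0)
times(63, 0) = 0  (base case)
Total: 63 + 63 + 63 + 63 + 63 + 63 + 63 + 63 + 0 = 504

504


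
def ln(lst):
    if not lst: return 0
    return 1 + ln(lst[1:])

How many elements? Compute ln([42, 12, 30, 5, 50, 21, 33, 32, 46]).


ln([42, 12, 30, 5, 50, 21, 33, 32, 46]) = 1 + ln([12, 30, 5, 50, 21, 33, 32, 46])
ln([12, 30, 5, 50, 21, 33, 32, 46]) = 1 + ln([30, 5, 50, 21, 33, 32, 46])
ln([30, 5, 50, 21, 33, 32, 46]) = 1 + ln([5, 50, 21, 33, 32, 46])
ln([5, 50, 21, 33, 32, 46]) = 1 + ln([50, 21, 33, 32, 46])
ln([50, 21, 33, 32, 46]) = 1 + ln([21, 33, 32, 46])
ln([21, 33, 32, 46]) = 1 + ln([33, 32, 46])
ln([33, 32, 46]) = 1 + ln([32, 46])
ln([32, 46]) = 1 + ln([46])
ln([46]) = 1 + ln([])
ln([]) = 0  (base case)
Unwinding: 1 + 1 + 1 + 1 + 1 + 1 + 1 + 1 + 1 + 0 = 9

9


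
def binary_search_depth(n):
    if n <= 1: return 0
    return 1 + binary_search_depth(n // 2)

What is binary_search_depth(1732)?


1732 / 2 = 866
866 / 2 = 433
433 / 2 = 216
216 / 2 = 108
108 / 2 = 54
54 / 2 = 27
27 / 2 = 13
13 / 2 = 6
6 / 2 = 3
3 / 2 = 1
Reached 1 after 10 halvings

10
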